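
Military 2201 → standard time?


Hour: 22
22 - 12 = 10 → PM

10:01 PM


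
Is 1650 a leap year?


No

Rules: divisible by 4 AND (not by 100 OR by 400)
1650 ÷ 4 = 412 remainder 2 → not divisible by 4
Not divisible by 4 → not a leap year


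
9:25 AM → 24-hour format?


09:25

Input: 9:25 AM
AM hour stays: 9


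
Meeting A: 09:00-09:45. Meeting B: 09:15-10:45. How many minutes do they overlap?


Meeting A: 540-585 (in minutes from midnight)
Meeting B: 555-645
Overlap start = max(540, 555) = 555
Overlap end = min(585, 645) = 585
Overlap = max(0, 585 - 555) = 30 min

30 minutes


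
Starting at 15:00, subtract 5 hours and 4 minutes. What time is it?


09:56

Start: 900 minutes from midnight
Subtract: 304 minutes
Remaining: 900 - 304 = 596
Hours: 9, Minutes: 56


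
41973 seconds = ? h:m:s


Hours: 41973 ÷ 3600 = 11 remainder 2373
Minutes: 2373 ÷ 60 = 39 remainder 33
Seconds: 33

11h 39m 33s


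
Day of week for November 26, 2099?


Zeller's congruence:
q=26, m=11, k=99, j=20
h = (26 + ⌊13×12/5⌋ + 99 + ⌊99/4⌋ + ⌊20/4⌋ - 2×20) mod 7
= (26 + 31 + 99 + 24 + 5 - 40) mod 7
= 145 mod 7 = 5
h=5 → Thursday

Thursday


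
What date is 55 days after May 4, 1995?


Start: May 4, 1995
Add 55 days
May 4 → June 1: 31 - 4 + 1 = 28 days (55 - 28 = 27 left)
June 1 + 27 = June 28, 1995

June 28, 1995


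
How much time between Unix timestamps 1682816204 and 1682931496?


Difference = 1682931496 - 1682816204 = 115292 seconds
In hours: 115292 / 3600 ≈ 32.0
In days: 115292 / 86400 ≈ 1.33

115292 seconds (32.0 hours / 1.33 days)


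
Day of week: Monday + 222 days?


Start: Monday (index 0)
(0 + 222) mod 7
= 222 mod 7
= 5
Index 5 → Saturday

Saturday


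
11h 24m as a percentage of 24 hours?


0.4750 (47.50%)

Total minutes: 11×60 + 24 = 684
Day = 24×60 = 1440 minutes
Fraction = 684/1440 = 0.4750
As a percentage: 684/1440 × 100 = 47.50%


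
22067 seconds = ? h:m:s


6h 7m 47s

Hours: 22067 ÷ 3600 = 6 remainder 467
Minutes: 467 ÷ 60 = 7 remainder 47
Seconds: 47


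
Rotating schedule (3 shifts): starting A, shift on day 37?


Shifts: A, B, C
Start: A (index 0)
Day 37: (0 + 37 - 1) mod 3
= 36 mod 3
= 0
Index 0 → shift A

Shift A


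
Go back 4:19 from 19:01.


Start: 1141 minutes from midnight
Subtract: 259 minutes
Remaining: 1141 - 259 = 882
Hours: 14, Minutes: 42

14:42


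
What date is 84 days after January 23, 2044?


Start: January 23, 2044
Add 84 days
January 23 → February 1: 31 - 23 + 1 = 9 days (84 - 9 = 75 left)
February 1 → March 1: 29 - 1 + 1 = 29 days (75 - 29 = 46 left)
March 1 → April 1: 31 - 1 + 1 = 31 days (46 - 31 = 15 left)
April 1 + 15 = April 16, 2044

April 16, 2044


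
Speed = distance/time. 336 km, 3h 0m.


Distance: 336 km
Time: 3 hours
Speed = 336 / 3 = 112.0 km/h

112.0 km/h


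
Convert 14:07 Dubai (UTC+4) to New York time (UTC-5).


Time difference = UTC-5 - UTC+4 = -9 hours
New hour = (14 -9) mod 24
= 5 mod 24 = 5
Minutes unchanged → 05:07

05:07


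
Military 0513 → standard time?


5:13 AM

Hour: 5
5 < 12 → AM


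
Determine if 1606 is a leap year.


Rules: divisible by 4 AND (not by 100 OR by 400)
1606 ÷ 4 = 401 remainder 2 → not divisible by 4
Not divisible by 4 → not a leap year

No


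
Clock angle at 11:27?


Hour hand = 11×30 + 27×0.5 = 343.5°
Minute hand = 27×6 = 162°
Difference = |343.5 - 162| = 181.5°
Since > 180°: 360 - 181.5 = 178.5°

178.5°


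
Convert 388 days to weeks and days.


55 weeks 3 days

Weeks: 388 ÷ 7 = 55 remainder 3


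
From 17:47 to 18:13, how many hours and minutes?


End time in minutes: 18×60 + 13 = 1093
Start time in minutes: 17×60 + 47 = 1067
Difference = 1093 - 1067 = 26 minutes
= 0 hours 26 minutes

0h 26m


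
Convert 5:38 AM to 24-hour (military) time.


Input: 5:38 AM
AM hour stays: 5

05:38


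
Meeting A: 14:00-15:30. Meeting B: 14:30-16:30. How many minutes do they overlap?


Meeting A: 840-930 (in minutes from midnight)
Meeting B: 870-990
Overlap start = max(840, 870) = 870
Overlap end = min(930, 990) = 930
Overlap = max(0, 930 - 870) = 60 min

60 minutes


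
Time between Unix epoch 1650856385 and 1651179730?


323345 seconds (89.8 hours / 3.74 days)

Difference = 1651179730 - 1650856385 = 323345 seconds
In hours: 323345 / 3600 ≈ 89.8
In days: 323345 / 86400 ≈ 3.74


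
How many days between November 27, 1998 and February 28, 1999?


From November 27, 1998 to February 28, 1999
Rest of November 1998: 30 - 27 = 3
Full months: December 31, January 31
Days into February 1999: 28
Total = 3 + 31 + 31 + 28 = 93 days

93 days


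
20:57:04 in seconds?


75424 seconds

Hours: 20 × 3600 = 72000
Minutes: 57 × 60 = 3420
Seconds: 4
Total = 72000 + 3420 + 4 = 75424


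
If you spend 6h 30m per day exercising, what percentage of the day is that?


Time: 390 minutes
Day: 1440 minutes
Percentage = (390/1440) × 100 ≈ 27.1%

27.1%


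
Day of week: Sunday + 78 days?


Start: Sunday (index 6)
(6 + 78) mod 7
= 84 mod 7
= 0
Index 0 → Monday

Monday


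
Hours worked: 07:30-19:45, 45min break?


Total time = (19×60+45) - (7×60+30)
= 1185 - 450 = 735 min
Minus break: 735 - 45 = 690 min
= 11h 30m

11h 30m (690 minutes)


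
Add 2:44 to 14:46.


17:30

Start: 886 minutes from midnight
Add: 164 minutes
Total: 1050 minutes
Hours: 1050 ÷ 60 = 17 remainder 30


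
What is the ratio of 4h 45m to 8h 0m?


19:32 (0.59)

Duration 1: 285 minutes
Duration 2: 480 minutes
Ratio = 285:480
GCD = 15
Simplified = 19:32
As a decimal: 19/32 ≈ 0.59


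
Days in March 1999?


Month: March (month 3)
March has 31 days

31 days


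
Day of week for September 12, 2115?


Zeller's congruence:
q=12, m=9, k=15, j=21
h = (12 + ⌊13×10/5⌋ + 15 + ⌊15/4⌋ + ⌊21/4⌋ - 2×21) mod 7
= (12 + 26 + 15 + 3 + 5 - 42) mod 7
= 19 mod 7 = 5
h=5 → Thursday

Thursday


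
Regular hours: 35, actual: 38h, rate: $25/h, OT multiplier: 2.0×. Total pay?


$1025.00

Regular: 35h × $25 = $875.00
Overtime: 38 - 35 = 3h
OT pay: 3h × $25 × 2.0 = $150.00
Total = $875.00 + $150.00 = $1025.00


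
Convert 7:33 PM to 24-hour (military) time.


19:33

Input: 7:33 PM
PM: 7 + 12 = 19


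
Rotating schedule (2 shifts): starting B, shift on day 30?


Shift A

Shifts: A, B
Start: B (index 1)
Day 30: (1 + 30 - 1) mod 2
= 30 mod 2
= 0
Index 0 → shift A


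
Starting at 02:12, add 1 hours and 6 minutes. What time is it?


Start: 132 minutes from midnight
Add: 66 minutes
Total: 198 minutes
Hours: 198 ÷ 60 = 3 remainder 18

03:18


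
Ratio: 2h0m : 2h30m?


4:5 (0.80)

Duration 1: 120 minutes
Duration 2: 150 minutes
Ratio = 120:150
GCD = 30
Simplified = 4:5
As a decimal: 4/5 = 0.80


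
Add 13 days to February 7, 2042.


February 20, 2042

Start: February 7, 2042
Add 13 days
February 7 + 13 = February 20, 2042


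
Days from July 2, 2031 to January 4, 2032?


186 days

From July 2, 2031 to January 4, 2032
Rest of July 2031: 31 - 2 = 29
Full months: August 31, September 30, October 31, November 30, December 31
Days into January 2032: 4
Total = 29 + 31 + 30 + 31 + 30 + 31 + 4 = 186 days


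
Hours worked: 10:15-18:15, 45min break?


7h 15m (435 minutes)

Total time = (18×60+15) - (10×60+15)
= 1095 - 615 = 480 min
Minus break: 480 - 45 = 435 min
= 7h 15m


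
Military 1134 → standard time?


Hour: 11
11 < 12 → AM

11:34 AM


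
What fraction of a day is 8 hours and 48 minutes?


Total minutes: 8×60 + 48 = 528
Day = 24×60 = 1440 minutes
Fraction = 528/1440 ≈ 0.3667
As a percentage: 528/1440 × 100 ≈ 36.67%

0.3667 (36.67%)


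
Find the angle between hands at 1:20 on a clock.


Hour hand = 1×30 + 20×0.5 = 40.0°
Minute hand = 20×6 = 120°
Difference = |40.0 - 120| = 80.0°

80.0°


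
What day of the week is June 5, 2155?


Zeller's congruence:
q=5, m=6, k=55, j=21
h = (5 + ⌊13×7/5⌋ + 55 + ⌊55/4⌋ + ⌊21/4⌋ - 2×21) mod 7
= (5 + 18 + 55 + 13 + 5 - 42) mod 7
= 54 mod 7 = 5
h=5 → Thursday

Thursday


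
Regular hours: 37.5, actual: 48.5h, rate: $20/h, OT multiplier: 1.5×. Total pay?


Regular: 37.5h × $20 = $750.00
Overtime: 48.5 - 37.5 = 11.0h
OT pay: 11.0h × $20 × 1.5 = $330.00
Total = $750.00 + $330.00 = $1080.00

$1080.00


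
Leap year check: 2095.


Rules: divisible by 4 AND (not by 100 OR by 400)
2095 ÷ 4 = 523 remainder 3 → not divisible by 4
Not divisible by 4 → not a leap year

No


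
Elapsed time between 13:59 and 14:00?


End time in minutes: 14×60 + 0 = 840
Start time in minutes: 13×60 + 59 = 839
Difference = 840 - 839 = 1 minutes
= 0 hours 1 minutes

0h 1m


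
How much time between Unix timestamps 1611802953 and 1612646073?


843120 seconds (234.2 hours / 9.76 days)

Difference = 1612646073 - 1611802953 = 843120 seconds
In hours: 843120 / 3600 = 234.2
In days: 843120 / 86400 ≈ 9.76


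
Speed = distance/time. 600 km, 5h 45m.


104.3 km/h

Distance: 600 km
Time: 5h 45m = 345 min = 345/60 = 23/4 hours
Speed = 600 ÷ (23/4) = 600 × 4 / 23 = 2400/23 ≈ 104.3 km/h


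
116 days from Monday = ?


Start: Monday (index 0)
(0 + 116) mod 7
= 116 mod 7
= 4
Index 4 → Friday

Friday


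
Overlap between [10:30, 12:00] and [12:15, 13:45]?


Meeting A: 630-720 (in minutes from midnight)
Meeting B: 735-825
Overlap start = max(630, 735) = 735
Overlap end = min(720, 825) = 720
Overlap = max(0, 720 - 735) = 0 min

0 minutes


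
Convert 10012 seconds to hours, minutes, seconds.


Hours: 10012 ÷ 3600 = 2 remainder 2812
Minutes: 2812 ÷ 60 = 46 remainder 52
Seconds: 52

2h 46m 52s


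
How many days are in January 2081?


31 days

Month: January (month 1)
January has 31 days


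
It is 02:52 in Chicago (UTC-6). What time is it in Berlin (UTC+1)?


09:52

Time difference = UTC+1 - UTC-6 = +7 hours
New hour = (2 + 7) mod 24
= 9 mod 24 = 9
Minutes unchanged → 09:52


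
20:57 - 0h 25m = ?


Start: 1257 minutes from midnight
Subtract: 25 minutes
Remaining: 1257 - 25 = 1232
Hours: 20, Minutes: 32

20:32


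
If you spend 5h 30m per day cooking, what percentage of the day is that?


22.9%

Time: 330 minutes
Day: 1440 minutes
Percentage = (330/1440) × 100 ≈ 22.9%


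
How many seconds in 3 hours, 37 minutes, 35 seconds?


Hours: 3 × 3600 = 10800
Minutes: 37 × 60 = 2220
Seconds: 35
Total = 10800 + 2220 + 35 = 13055

13055 seconds


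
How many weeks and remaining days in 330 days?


47 weeks 1 days

Weeks: 330 ÷ 7 = 47 remainder 1


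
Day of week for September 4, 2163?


Zeller's congruence:
q=4, m=9, k=63, j=21
h = (4 + ⌊13×10/5⌋ + 63 + ⌊63/4⌋ + ⌊21/4⌋ - 2×21) mod 7
= (4 + 26 + 63 + 15 + 5 - 42) mod 7
= 71 mod 7 = 1
h=1 → Sunday

Sunday


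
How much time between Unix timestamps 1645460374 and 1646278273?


817899 seconds (227.2 hours / 9.47 days)

Difference = 1646278273 - 1645460374 = 817899 seconds
In hours: 817899 / 3600 ≈ 227.2
In days: 817899 / 86400 ≈ 9.47


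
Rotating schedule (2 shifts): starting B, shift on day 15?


Shifts: A, B
Start: B (index 1)
Day 15: (1 + 15 - 1) mod 2
= 15 mod 2
= 1
Index 1 → shift B

Shift B


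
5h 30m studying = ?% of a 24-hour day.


22.9%

Time: 330 minutes
Day: 1440 minutes
Percentage = (330/1440) × 100 ≈ 22.9%


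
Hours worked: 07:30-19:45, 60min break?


11h 15m (675 minutes)

Total time = (19×60+45) - (7×60+30)
= 1185 - 450 = 735 min
Minus break: 735 - 60 = 675 min
= 11h 15m


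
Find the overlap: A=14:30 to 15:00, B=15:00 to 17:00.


Meeting A: 870-900 (in minutes from midnight)
Meeting B: 900-1020
Overlap start = max(870, 900) = 900
Overlap end = min(900, 1020) = 900
Overlap = max(0, 900 - 900) = 0 min

0 minutes


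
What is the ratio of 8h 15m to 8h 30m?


Duration 1: 495 minutes
Duration 2: 510 minutes
Ratio = 495:510
GCD = 15
Simplified = 33:34
As a decimal: 33/34 ≈ 0.97

33:34 (0.97)


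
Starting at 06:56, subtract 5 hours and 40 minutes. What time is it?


Start: 416 minutes from midnight
Subtract: 340 minutes
Remaining: 416 - 340 = 76
Hours: 1, Minutes: 16

01:16


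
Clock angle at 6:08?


136.0°

Hour hand = 6×30 + 8×0.5 = 184.0°
Minute hand = 8×6 = 48°
Difference = |184.0 - 48| = 136.0°


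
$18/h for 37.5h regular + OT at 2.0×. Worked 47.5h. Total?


Regular: 37.5h × $18 = $675.00
Overtime: 47.5 - 37.5 = 10.0h
OT pay: 10.0h × $18 × 2.0 = $360.00
Total = $675.00 + $360.00 = $1035.00

$1035.00


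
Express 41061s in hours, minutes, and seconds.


Hours: 41061 ÷ 3600 = 11 remainder 1461
Minutes: 1461 ÷ 60 = 24 remainder 21
Seconds: 21

11h 24m 21s


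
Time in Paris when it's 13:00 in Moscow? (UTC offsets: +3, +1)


11:00

Time difference = UTC+1 - UTC+3 = -2 hours
New hour = (13 -2) mod 24
= 11 mod 24 = 11
Minutes unchanged → 11:00


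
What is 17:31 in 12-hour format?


5:31 PM

Hour: 17
17 - 12 = 5 → PM


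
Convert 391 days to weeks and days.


55 weeks 6 days

Weeks: 391 ÷ 7 = 55 remainder 6


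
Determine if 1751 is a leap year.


No

Rules: divisible by 4 AND (not by 100 OR by 400)
1751 ÷ 4 = 437 remainder 3 → not divisible by 4
Not divisible by 4 → not a leap year


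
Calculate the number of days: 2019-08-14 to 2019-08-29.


From August 14, 2019 to August 29, 2019
Same month: 29 - 14 = 15 days

15 days


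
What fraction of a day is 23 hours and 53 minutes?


Total minutes: 23×60 + 53 = 1433
Day = 24×60 = 1440 minutes
Fraction = 1433/1440 ≈ 0.9951
As a percentage: 1433/1440 × 100 ≈ 99.51%

0.9951 (99.51%)


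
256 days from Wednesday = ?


Start: Wednesday (index 2)
(2 + 256) mod 7
= 258 mod 7
= 6
Index 6 → Sunday

Sunday


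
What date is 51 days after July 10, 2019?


Start: July 10, 2019
Add 51 days
July 10 → August 1: 31 - 10 + 1 = 22 days (51 - 22 = 29 left)
August 1 + 29 = August 30, 2019

August 30, 2019


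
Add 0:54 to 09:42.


Start: 582 minutes from midnight
Add: 54 minutes
Total: 636 minutes
Hours: 636 ÷ 60 = 10 remainder 36

10:36


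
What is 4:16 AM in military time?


Input: 4:16 AM
AM hour stays: 4

04:16


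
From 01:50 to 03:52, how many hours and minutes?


2h 2m

End time in minutes: 3×60 + 52 = 232
Start time in minutes: 1×60 + 50 = 110
Difference = 232 - 110 = 122 minutes
= 2 hours 2 minutes


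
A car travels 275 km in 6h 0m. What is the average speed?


45.8 km/h

Distance: 275 km
Time: 6 hours
Speed = 275 / 6 ≈ 45.8 km/h


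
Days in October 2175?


31 days

Month: October (month 10)
October has 31 days


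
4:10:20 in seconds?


15020 seconds

Hours: 4 × 3600 = 14400
Minutes: 10 × 60 = 600
Seconds: 20
Total = 14400 + 600 + 20 = 15020


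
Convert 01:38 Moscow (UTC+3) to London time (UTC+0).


22:38 (previous day)

Time difference = UTC+0 - UTC+3 = -3 hours
New hour = (1 -3) mod 24
= -2 mod 24 = 22
Minutes unchanged → 22:38; -2 < 0 → previous day


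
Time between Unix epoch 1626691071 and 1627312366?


621295 seconds (172.6 hours / 7.19 days)

Difference = 1627312366 - 1626691071 = 621295 seconds
In hours: 621295 / 3600 ≈ 172.6
In days: 621295 / 86400 ≈ 7.19


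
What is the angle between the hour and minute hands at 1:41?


Hour hand = 1×30 + 41×0.5 = 50.5°
Minute hand = 41×6 = 246°
Difference = |50.5 - 246| = 195.5°
Since > 180°: 360 - 195.5 = 164.5°

164.5°


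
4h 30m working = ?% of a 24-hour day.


18.8%

Time: 270 minutes
Day: 1440 minutes
Percentage = (270/1440) × 100 ≈ 18.8%


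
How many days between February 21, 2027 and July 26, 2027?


155 days

From February 21, 2027 to July 26, 2027
Rest of February 2027: 28 - 21 = 7
Full months: March 31, April 30, May 31, June 30
Days into July 2027: 26
Total = 7 + 31 + 30 + 31 + 30 + 26 = 155 days


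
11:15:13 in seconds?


40513 seconds

Hours: 11 × 3600 = 39600
Minutes: 15 × 60 = 900
Seconds: 13
Total = 39600 + 900 + 13 = 40513


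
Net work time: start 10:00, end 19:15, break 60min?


Total time = (19×60+15) - (10×60+0)
= 1155 - 600 = 555 min
Minus break: 555 - 60 = 495 min
= 8h 15m

8h 15m (495 minutes)


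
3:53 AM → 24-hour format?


Input: 3:53 AM
AM hour stays: 3

03:53


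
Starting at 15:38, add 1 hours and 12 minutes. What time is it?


16:50

Start: 938 minutes from midnight
Add: 72 minutes
Total: 1010 minutes
Hours: 1010 ÷ 60 = 16 remainder 50


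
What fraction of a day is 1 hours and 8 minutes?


Total minutes: 1×60 + 8 = 68
Day = 24×60 = 1440 minutes
Fraction = 68/1440 ≈ 0.0472
As a percentage: 68/1440 × 100 ≈ 4.72%

0.0472 (4.72%)


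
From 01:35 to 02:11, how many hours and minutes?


End time in minutes: 2×60 + 11 = 131
Start time in minutes: 1×60 + 35 = 95
Difference = 131 - 95 = 36 minutes
= 0 hours 36 minutes

0h 36m


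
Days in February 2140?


Month: February (month 2)
February: 28 or 29 (leap year)
2140 leap year? Yes

29 days


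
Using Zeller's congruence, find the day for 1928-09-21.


Zeller's congruence:
q=21, m=9, k=28, j=19
h = (21 + ⌊13×10/5⌋ + 28 + ⌊28/4⌋ + ⌊19/4⌋ - 2×19) mod 7
= (21 + 26 + 28 + 7 + 4 - 38) mod 7
= 48 mod 7 = 6
h=6 → Friday

Friday


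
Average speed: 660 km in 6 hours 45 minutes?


97.8 km/h

Distance: 660 km
Time: 6h 45m = 405 min = 405/60 = 27/4 hours
Speed = 660 ÷ (27/4) = 660 × 4 / 27 = 2640/27 ≈ 97.8 km/h


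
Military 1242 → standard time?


12:42 PM

Hour: 12
12 → 12 PM (noon)


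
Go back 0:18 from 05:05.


04:47

Start: 305 minutes from midnight
Subtract: 18 minutes
Remaining: 305 - 18 = 287
Hours: 4, Minutes: 47


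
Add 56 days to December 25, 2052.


February 19, 2053

Start: December 25, 2052
Add 56 days
December 25 → January 1: 31 - 25 + 1 = 7 days (56 - 7 = 49 left)
January 1 → February 1: 31 - 1 + 1 = 31 days (49 - 31 = 18 left)
February 1 + 18 = February 19, 2053


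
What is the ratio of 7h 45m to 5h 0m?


Duration 1: 465 minutes
Duration 2: 300 minutes
Ratio = 465:300
GCD = 15
Simplified = 31:20
As a decimal: 31/20 = 1.55

31:20 (1.55)


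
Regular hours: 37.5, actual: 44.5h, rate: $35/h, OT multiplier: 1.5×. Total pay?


$1680.00

Regular: 37.5h × $35 = $1312.50
Overtime: 44.5 - 37.5 = 7.0h
OT pay: 7.0h × $35 × 1.5 = $367.50
Total = $1312.50 + $367.50 = $1680.00


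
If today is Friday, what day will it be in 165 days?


Start: Friday (index 4)
(4 + 165) mod 7
= 169 mod 7
= 1
Index 1 → Tuesday

Tuesday


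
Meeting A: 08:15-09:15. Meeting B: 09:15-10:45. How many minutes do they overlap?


0 minutes

Meeting A: 495-555 (in minutes from midnight)
Meeting B: 555-645
Overlap start = max(495, 555) = 555
Overlap end = min(555, 645) = 555
Overlap = max(0, 555 - 555) = 0 min


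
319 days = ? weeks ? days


45 weeks 4 days

Weeks: 319 ÷ 7 = 45 remainder 4


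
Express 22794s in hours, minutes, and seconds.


6h 19m 54s

Hours: 22794 ÷ 3600 = 6 remainder 1194
Minutes: 1194 ÷ 60 = 19 remainder 54
Seconds: 54


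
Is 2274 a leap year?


Rules: divisible by 4 AND (not by 100 OR by 400)
2274 ÷ 4 = 568 remainder 2 → not divisible by 4
Not divisible by 4 → not a leap year

No


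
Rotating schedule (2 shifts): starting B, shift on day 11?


Shifts: A, B
Start: B (index 1)
Day 11: (1 + 11 - 1) mod 2
= 11 mod 2
= 1
Index 1 → shift B

Shift B


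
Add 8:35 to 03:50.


Start: 230 minutes from midnight
Add: 515 minutes
Total: 745 minutes
Hours: 745 ÷ 60 = 12 remainder 25

12:25


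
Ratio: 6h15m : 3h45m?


5:3 (1.67)

Duration 1: 375 minutes
Duration 2: 225 minutes
Ratio = 375:225
GCD = 75
Simplified = 5:3
As a decimal: 5/3 ≈ 1.67


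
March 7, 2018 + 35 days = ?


April 11, 2018

Start: March 7, 2018
Add 35 days
March 7 → April 1: 31 - 7 + 1 = 25 days (35 - 25 = 10 left)
April 1 + 10 = April 11, 2018


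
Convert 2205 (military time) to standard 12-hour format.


10:05 PM

Hour: 22
22 - 12 = 10 → PM


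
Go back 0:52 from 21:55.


Start: 1315 minutes from midnight
Subtract: 52 minutes
Remaining: 1315 - 52 = 1263
Hours: 21, Minutes: 3

21:03


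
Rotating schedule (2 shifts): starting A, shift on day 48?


Shifts: A, B
Start: A (index 0)
Day 48: (0 + 48 - 1) mod 2
= 47 mod 2
= 1
Index 1 → shift B

Shift B


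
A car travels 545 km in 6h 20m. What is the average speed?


Distance: 545 km
Time: 6h 20m = 380 min = 380/60 = 19/3 hours
Speed = 545 ÷ (19/3) = 545 × 3 / 19 = 1635/19 ≈ 86.1 km/h

86.1 km/h


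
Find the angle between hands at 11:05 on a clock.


57.5°

Hour hand = 11×30 + 5×0.5 = 332.5°
Minute hand = 5×6 = 30°
Difference = |332.5 - 30| = 302.5°
Since > 180°: 360 - 302.5 = 57.5°


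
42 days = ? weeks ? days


6 weeks 0 days

Weeks: 42 ÷ 7 = 6 remainder 0


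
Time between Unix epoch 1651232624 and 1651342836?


Difference = 1651342836 - 1651232624 = 110212 seconds
In hours: 110212 / 3600 ≈ 30.6
In days: 110212 / 86400 ≈ 1.28

110212 seconds (30.6 hours / 1.28 days)


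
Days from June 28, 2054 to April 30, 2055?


306 days

From June 28, 2054 to April 30, 2055
Rest of June 2054: 30 - 28 = 2
Full months: July 31, August 31, September 30, October 31, November 30, December 31, January 31, February 2055 28, March 31
Days into April 2055: 30
Total = 2 + 31 + 31 + 30 + 31 + 30 + 31 + 31 + 28 + 31 + 30 = 306 days


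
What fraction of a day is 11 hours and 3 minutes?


0.4604 (46.04%)

Total minutes: 11×60 + 3 = 663
Day = 24×60 = 1440 minutes
Fraction = 663/1440 ≈ 0.4604
As a percentage: 663/1440 × 100 ≈ 46.04%


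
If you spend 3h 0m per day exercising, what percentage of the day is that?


12.5%

Time: 180 minutes
Day: 1440 minutes
Percentage = (180/1440) × 100 = 12.5%


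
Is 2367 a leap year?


No

Rules: divisible by 4 AND (not by 100 OR by 400)
2367 ÷ 4 = 591 remainder 3 → not divisible by 4
Not divisible by 4 → not a leap year


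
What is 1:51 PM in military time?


Input: 1:51 PM
PM: 1 + 12 = 13

13:51


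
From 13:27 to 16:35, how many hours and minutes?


3h 8m

End time in minutes: 16×60 + 35 = 995
Start time in minutes: 13×60 + 27 = 807
Difference = 995 - 807 = 188 minutes
= 3 hours 8 minutes


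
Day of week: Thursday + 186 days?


Start: Thursday (index 3)
(3 + 186) mod 7
= 189 mod 7
= 0
Index 0 → Monday

Monday


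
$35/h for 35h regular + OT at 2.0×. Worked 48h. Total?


$2135.00

Regular: 35h × $35 = $1225.00
Overtime: 48 - 35 = 13h
OT pay: 13h × $35 × 2.0 = $910.00
Total = $1225.00 + $910.00 = $2135.00


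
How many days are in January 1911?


31 days

Month: January (month 1)
January has 31 days


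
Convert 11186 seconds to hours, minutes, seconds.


Hours: 11186 ÷ 3600 = 3 remainder 386
Minutes: 386 ÷ 60 = 6 remainder 26
Seconds: 26

3h 6m 26s


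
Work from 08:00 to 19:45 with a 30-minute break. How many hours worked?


Total time = (19×60+45) - (8×60+0)
= 1185 - 480 = 705 min
Minus break: 705 - 30 = 675 min
= 11h 15m

11h 15m (675 minutes)


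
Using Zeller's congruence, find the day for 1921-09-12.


Monday

Zeller's congruence:
q=12, m=9, k=21, j=19
h = (12 + ⌊13×10/5⌋ + 21 + ⌊21/4⌋ + ⌊19/4⌋ - 2×19) mod 7
= (12 + 26 + 21 + 5 + 4 - 38) mod 7
= 30 mod 7 = 2
h=2 → Monday


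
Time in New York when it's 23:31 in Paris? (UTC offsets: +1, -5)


17:31

Time difference = UTC-5 - UTC+1 = -6 hours
New hour = (23 -6) mod 24
= 17 mod 24 = 17
Minutes unchanged → 17:31


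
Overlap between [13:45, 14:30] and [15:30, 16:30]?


0 minutes

Meeting A: 825-870 (in minutes from midnight)
Meeting B: 930-990
Overlap start = max(825, 930) = 930
Overlap end = min(870, 990) = 870
Overlap = max(0, 870 - 930) = 0 min


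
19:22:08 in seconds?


Hours: 19 × 3600 = 68400
Minutes: 22 × 60 = 1320
Seconds: 8
Total = 68400 + 1320 + 8 = 69728

69728 seconds


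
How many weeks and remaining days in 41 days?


5 weeks 6 days

Weeks: 41 ÷ 7 = 5 remainder 6


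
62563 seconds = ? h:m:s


Hours: 62563 ÷ 3600 = 17 remainder 1363
Minutes: 1363 ÷ 60 = 22 remainder 43
Seconds: 43

17h 22m 43s


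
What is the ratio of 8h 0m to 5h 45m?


32:23 (1.39)

Duration 1: 480 minutes
Duration 2: 345 minutes
Ratio = 480:345
GCD = 15
Simplified = 32:23
As a decimal: 32/23 ≈ 1.39


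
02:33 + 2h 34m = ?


05:07

Start: 153 minutes from midnight
Add: 154 minutes
Total: 307 minutes
Hours: 307 ÷ 60 = 5 remainder 7


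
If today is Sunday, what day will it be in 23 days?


Tuesday

Start: Sunday (index 6)
(6 + 23) mod 7
= 29 mod 7
= 1
Index 1 → Tuesday


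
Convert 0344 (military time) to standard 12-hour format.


Hour: 3
3 < 12 → AM

3:44 AM


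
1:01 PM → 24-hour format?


13:01

Input: 1:01 PM
PM: 1 + 12 = 13


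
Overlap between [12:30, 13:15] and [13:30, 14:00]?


0 minutes

Meeting A: 750-795 (in minutes from midnight)
Meeting B: 810-840
Overlap start = max(750, 810) = 810
Overlap end = min(795, 840) = 795
Overlap = max(0, 795 - 810) = 0 min


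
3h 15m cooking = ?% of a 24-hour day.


13.5%

Time: 195 minutes
Day: 1440 minutes
Percentage = (195/1440) × 100 ≈ 13.5%


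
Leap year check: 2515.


No

Rules: divisible by 4 AND (not by 100 OR by 400)
2515 ÷ 4 = 628 remainder 3 → not divisible by 4
Not divisible by 4 → not a leap year


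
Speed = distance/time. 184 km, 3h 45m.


Distance: 184 km
Time: 3h 45m = 225 min = 225/60 = 15/4 hours
Speed = 184 ÷ (15/4) = 184 × 4 / 15 = 736/15 ≈ 49.1 km/h

49.1 km/h


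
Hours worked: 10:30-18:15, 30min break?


7h 15m (435 minutes)

Total time = (18×60+15) - (10×60+30)
= 1095 - 630 = 465 min
Minus break: 465 - 30 = 435 min
= 7h 15m


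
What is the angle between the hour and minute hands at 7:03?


166.5°

Hour hand = 7×30 + 3×0.5 = 211.5°
Minute hand = 3×6 = 18°
Difference = |211.5 - 18| = 193.5°
Since > 180°: 360 - 193.5 = 166.5°


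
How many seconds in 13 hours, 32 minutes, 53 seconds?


48773 seconds

Hours: 13 × 3600 = 46800
Minutes: 32 × 60 = 1920
Seconds: 53
Total = 46800 + 1920 + 53 = 48773


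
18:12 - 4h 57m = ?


Start: 1092 minutes from midnight
Subtract: 297 minutes
Remaining: 1092 - 297 = 795
Hours: 13, Minutes: 15

13:15


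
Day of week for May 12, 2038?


Zeller's congruence:
q=12, m=5, k=38, j=20
h = (12 + ⌊13×6/5⌋ + 38 + ⌊38/4⌋ + ⌊20/4⌋ - 2×20) mod 7
= (12 + 15 + 38 + 9 + 5 - 40) mod 7
= 39 mod 7 = 4
h=4 → Wednesday

Wednesday


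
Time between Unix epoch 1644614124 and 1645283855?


Difference = 1645283855 - 1644614124 = 669731 seconds
In hours: 669731 / 3600 ≈ 186.0
In days: 669731 / 86400 ≈ 7.75

669731 seconds (186.0 hours / 7.75 days)


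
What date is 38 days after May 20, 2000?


Start: May 20, 2000
Add 38 days
May 20 → June 1: 31 - 20 + 1 = 12 days (38 - 12 = 26 left)
June 1 + 26 = June 27, 2000

June 27, 2000


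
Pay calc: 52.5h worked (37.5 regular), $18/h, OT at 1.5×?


$1080.00

Regular: 37.5h × $18 = $675.00
Overtime: 52.5 - 37.5 = 15.0h
OT pay: 15.0h × $18 × 1.5 = $405.00
Total = $675.00 + $405.00 = $1080.00


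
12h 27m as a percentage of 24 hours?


Total minutes: 12×60 + 27 = 747
Day = 24×60 = 1440 minutes
Fraction = 747/1440 ≈ 0.5188
As a percentage: 747/1440 × 100 ≈ 51.88%

0.5188 (51.88%)


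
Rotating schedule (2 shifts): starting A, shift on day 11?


Shift A

Shifts: A, B
Start: A (index 0)
Day 11: (0 + 11 - 1) mod 2
= 10 mod 2
= 0
Index 0 → shift A


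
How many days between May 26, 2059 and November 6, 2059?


From May 26, 2059 to November 6, 2059
Rest of May 2059: 31 - 26 = 5
Full months: June 30, July 31, August 31, September 30, October 31
Days into November 2059: 6
Total = 5 + 30 + 31 + 31 + 30 + 31 + 6 = 164 days

164 days


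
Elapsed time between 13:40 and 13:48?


0h 8m

End time in minutes: 13×60 + 48 = 828
Start time in minutes: 13×60 + 40 = 820
Difference = 828 - 820 = 8 minutes
= 0 hours 8 minutes


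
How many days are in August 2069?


31 days

Month: August (month 8)
August has 31 days


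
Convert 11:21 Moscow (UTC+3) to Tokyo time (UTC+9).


Time difference = UTC+9 - UTC+3 = +6 hours
New hour = (11 + 6) mod 24
= 17 mod 24 = 17
Minutes unchanged → 17:21

17:21


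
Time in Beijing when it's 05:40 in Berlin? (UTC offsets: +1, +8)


Time difference = UTC+8 - UTC+1 = +7 hours
New hour = (5 + 7) mod 24
= 12 mod 24 = 12
Minutes unchanged → 12:40

12:40


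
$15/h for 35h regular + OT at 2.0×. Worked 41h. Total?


Regular: 35h × $15 = $525.00
Overtime: 41 - 35 = 6h
OT pay: 6h × $15 × 2.0 = $180.00
Total = $525.00 + $180.00 = $705.00

$705.00


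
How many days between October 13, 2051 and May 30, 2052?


From October 13, 2051 to May 30, 2052
Rest of October 2051: 31 - 13 = 18
Full months: November 30, December 31, January 31, February 2052 29, March 31, April 30
Days into May 2052: 30
Total = 18 + 30 + 31 + 31 + 29 + 31 + 30 + 30 = 230 days

230 days


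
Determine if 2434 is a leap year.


No

Rules: divisible by 4 AND (not by 100 OR by 400)
2434 ÷ 4 = 608 remainder 2 → not divisible by 4
Not divisible by 4 → not a leap year


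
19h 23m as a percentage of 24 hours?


0.8076 (80.76%)

Total minutes: 19×60 + 23 = 1163
Day = 24×60 = 1440 minutes
Fraction = 1163/1440 ≈ 0.8076
As a percentage: 1163/1440 × 100 ≈ 80.76%


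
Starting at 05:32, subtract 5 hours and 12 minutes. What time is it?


00:20

Start: 332 minutes from midnight
Subtract: 312 minutes
Remaining: 332 - 312 = 20
Hours: 0, Minutes: 20


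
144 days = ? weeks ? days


20 weeks 4 days

Weeks: 144 ÷ 7 = 20 remainder 4


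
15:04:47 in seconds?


54287 seconds

Hours: 15 × 3600 = 54000
Minutes: 4 × 60 = 240
Seconds: 47
Total = 54000 + 240 + 47 = 54287


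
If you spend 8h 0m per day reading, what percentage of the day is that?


33.3%

Time: 480 minutes
Day: 1440 minutes
Percentage = (480/1440) × 100 ≈ 33.3%


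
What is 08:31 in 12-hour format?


8:31 AM

Hour: 8
8 < 12 → AM


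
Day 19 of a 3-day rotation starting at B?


Shifts: A, B, C
Start: B (index 1)
Day 19: (1 + 19 - 1) mod 3
= 19 mod 3
= 1
Index 1 → shift B

Shift B


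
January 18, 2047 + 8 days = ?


Start: January 18, 2047
Add 8 days
January 18 + 8 = January 26, 2047

January 26, 2047


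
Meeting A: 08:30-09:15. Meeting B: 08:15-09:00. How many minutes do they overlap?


Meeting A: 510-555 (in minutes from midnight)
Meeting B: 495-540
Overlap start = max(510, 495) = 510
Overlap end = min(555, 540) = 540
Overlap = max(0, 540 - 510) = 30 min

30 minutes


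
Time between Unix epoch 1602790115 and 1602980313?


190198 seconds (52.8 hours / 2.20 days)

Difference = 1602980313 - 1602790115 = 190198 seconds
In hours: 190198 / 3600 ≈ 52.8
In days: 190198 / 86400 ≈ 2.20


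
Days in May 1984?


Month: May (month 5)
May has 31 days

31 days


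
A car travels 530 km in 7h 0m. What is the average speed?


Distance: 530 km
Time: 7 hours
Speed = 530 / 7 ≈ 75.7 km/h

75.7 km/h


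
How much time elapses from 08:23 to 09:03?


End time in minutes: 9×60 + 3 = 543
Start time in minutes: 8×60 + 23 = 503
Difference = 543 - 503 = 40 minutes
= 0 hours 40 minutes

0h 40m


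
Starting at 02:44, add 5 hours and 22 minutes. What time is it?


Start: 164 minutes from midnight
Add: 322 minutes
Total: 486 minutes
Hours: 486 ÷ 60 = 8 remainder 6

08:06


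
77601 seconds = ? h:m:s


Hours: 77601 ÷ 3600 = 21 remainder 2001
Minutes: 2001 ÷ 60 = 33 remainder 21
Seconds: 21

21h 33m 21s


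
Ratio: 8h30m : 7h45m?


Duration 1: 510 minutes
Duration 2: 465 minutes
Ratio = 510:465
GCD = 15
Simplified = 34:31
As a decimal: 34/31 ≈ 1.10

34:31 (1.10)


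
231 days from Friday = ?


Friday

Start: Friday (index 4)
(4 + 231) mod 7
= 235 mod 7
= 4
Index 4 → Friday


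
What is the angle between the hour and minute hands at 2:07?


21.5°

Hour hand = 2×30 + 7×0.5 = 63.5°
Minute hand = 7×6 = 42°
Difference = |63.5 - 42| = 21.5°


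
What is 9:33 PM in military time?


21:33

Input: 9:33 PM
PM: 9 + 12 = 21


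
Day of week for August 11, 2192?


Zeller's congruence:
q=11, m=8, k=92, j=21
h = (11 + ⌊13×9/5⌋ + 92 + ⌊92/4⌋ + ⌊21/4⌋ - 2×21) mod 7
= (11 + 23 + 92 + 23 + 5 - 42) mod 7
= 112 mod 7 = 0
h=0 → Saturday

Saturday


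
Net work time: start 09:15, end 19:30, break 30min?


9h 45m (585 minutes)

Total time = (19×60+30) - (9×60+15)
= 1170 - 555 = 615 min
Minus break: 615 - 30 = 585 min
= 9h 45m


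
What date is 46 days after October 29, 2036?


Start: October 29, 2036
Add 46 days
October 29 → November 1: 31 - 29 + 1 = 3 days (46 - 3 = 43 left)
November 1 → December 1: 30 - 1 + 1 = 30 days (43 - 30 = 13 left)
December 1 + 13 = December 14, 2036

December 14, 2036


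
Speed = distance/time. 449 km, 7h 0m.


Distance: 449 km
Time: 7 hours
Speed = 449 / 7 ≈ 64.1 km/h

64.1 km/h


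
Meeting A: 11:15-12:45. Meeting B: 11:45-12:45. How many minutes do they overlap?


60 minutes

Meeting A: 675-765 (in minutes from midnight)
Meeting B: 705-765
Overlap start = max(675, 705) = 705
Overlap end = min(765, 765) = 765
Overlap = max(0, 765 - 705) = 60 min


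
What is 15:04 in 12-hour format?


Hour: 15
15 - 12 = 3 → PM

3:04 PM


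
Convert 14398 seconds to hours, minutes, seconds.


Hours: 14398 ÷ 3600 = 3 remainder 3598
Minutes: 3598 ÷ 60 = 59 remainder 58
Seconds: 58

3h 59m 58s


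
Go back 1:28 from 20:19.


18:51

Start: 1219 minutes from midnight
Subtract: 88 minutes
Remaining: 1219 - 88 = 1131
Hours: 18, Minutes: 51


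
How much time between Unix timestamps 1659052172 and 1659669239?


617067 seconds (171.4 hours / 7.14 days)

Difference = 1659669239 - 1659052172 = 617067 seconds
In hours: 617067 / 3600 ≈ 171.4
In days: 617067 / 86400 ≈ 7.14


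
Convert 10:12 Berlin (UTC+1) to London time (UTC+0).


09:12

Time difference = UTC+0 - UTC+1 = -1 hours
New hour = (10 -1) mod 24
= 9 mod 24 = 9
Minutes unchanged → 09:12


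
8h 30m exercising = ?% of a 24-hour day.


35.4%

Time: 510 minutes
Day: 1440 minutes
Percentage = (510/1440) × 100 ≈ 35.4%


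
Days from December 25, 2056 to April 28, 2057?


From December 25, 2056 to April 28, 2057
Rest of December 2056: 31 - 25 = 6
Full months: January 31, February 2057 28, March 31
Days into April 2057: 28
Total = 6 + 31 + 28 + 31 + 28 = 124 days

124 days


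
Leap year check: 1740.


Yes

Rules: divisible by 4 AND (not by 100 OR by 400)
1740 ÷ 4 = 435 exactly → divisible by 4
1740 ÷ 100 = 17 remainder 40 → not divisible by 100
Divisible by 4 but not by 100 → leap year


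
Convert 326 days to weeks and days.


Weeks: 326 ÷ 7 = 46 remainder 4

46 weeks 4 days


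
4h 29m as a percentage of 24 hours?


0.1868 (18.68%)

Total minutes: 4×60 + 29 = 269
Day = 24×60 = 1440 minutes
Fraction = 269/1440 ≈ 0.1868
As a percentage: 269/1440 × 100 ≈ 18.68%


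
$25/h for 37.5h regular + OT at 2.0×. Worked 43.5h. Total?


Regular: 37.5h × $25 = $937.50
Overtime: 43.5 - 37.5 = 6.0h
OT pay: 6.0h × $25 × 2.0 = $300.00
Total = $937.50 + $300.00 = $1237.50

$1237.50


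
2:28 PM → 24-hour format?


14:28

Input: 2:28 PM
PM: 2 + 12 = 14


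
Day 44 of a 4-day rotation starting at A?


Shifts: A, B, C, D
Start: A (index 0)
Day 44: (0 + 44 - 1) mod 4
= 43 mod 4
= 3
Index 3 → shift D

Shift D


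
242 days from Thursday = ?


Monday

Start: Thursday (index 3)
(3 + 242) mod 7
= 245 mod 7
= 0
Index 0 → Monday


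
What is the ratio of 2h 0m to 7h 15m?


Duration 1: 120 minutes
Duration 2: 435 minutes
Ratio = 120:435
GCD = 15
Simplified = 8:29
As a decimal: 8/29 ≈ 0.28

8:29 (0.28)


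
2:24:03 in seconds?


8643 seconds

Hours: 2 × 3600 = 7200
Minutes: 24 × 60 = 1440
Seconds: 3
Total = 7200 + 1440 + 3 = 8643


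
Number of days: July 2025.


Month: July (month 7)
July has 31 days

31 days


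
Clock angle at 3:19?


14.5°

Hour hand = 3×30 + 19×0.5 = 99.5°
Minute hand = 19×6 = 114°
Difference = |99.5 - 114| = 14.5°


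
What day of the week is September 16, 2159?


Sunday

Zeller's congruence:
q=16, m=9, k=59, j=21
h = (16 + ⌊13×10/5⌋ + 59 + ⌊59/4⌋ + ⌊21/4⌋ - 2×21) mod 7
= (16 + 26 + 59 + 14 + 5 - 42) mod 7
= 78 mod 7 = 1
h=1 → Sunday


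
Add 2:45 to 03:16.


06:01

Start: 196 minutes from midnight
Add: 165 minutes
Total: 361 minutes
Hours: 361 ÷ 60 = 6 remainder 1


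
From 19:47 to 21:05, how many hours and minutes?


End time in minutes: 21×60 + 5 = 1265
Start time in minutes: 19×60 + 47 = 1187
Difference = 1265 - 1187 = 78 minutes
= 1 hours 18 minutes

1h 18m


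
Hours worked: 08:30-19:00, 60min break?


9h 30m (570 minutes)

Total time = (19×60+0) - (8×60+30)
= 1140 - 510 = 630 min
Minus break: 630 - 60 = 570 min
= 9h 30m


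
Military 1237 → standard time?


Hour: 12
12 → 12 PM (noon)

12:37 PM


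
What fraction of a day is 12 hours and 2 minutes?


Total minutes: 12×60 + 2 = 722
Day = 24×60 = 1440 minutes
Fraction = 722/1440 ≈ 0.5014
As a percentage: 722/1440 × 100 ≈ 50.14%

0.5014 (50.14%)


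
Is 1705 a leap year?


Rules: divisible by 4 AND (not by 100 OR by 400)
1705 ÷ 4 = 426 remainder 1 → not divisible by 4
Not divisible by 4 → not a leap year

No


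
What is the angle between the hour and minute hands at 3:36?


Hour hand = 3×30 + 36×0.5 = 108.0°
Minute hand = 36×6 = 216°
Difference = |108.0 - 216| = 108.0°

108.0°


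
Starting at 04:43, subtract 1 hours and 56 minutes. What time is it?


Start: 283 minutes from midnight
Subtract: 116 minutes
Remaining: 283 - 116 = 167
Hours: 2, Minutes: 47

02:47


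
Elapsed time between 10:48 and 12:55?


End time in minutes: 12×60 + 55 = 775
Start time in minutes: 10×60 + 48 = 648
Difference = 775 - 648 = 127 minutes
= 2 hours 7 minutes

2h 7m


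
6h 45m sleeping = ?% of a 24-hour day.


28.1%

Time: 405 minutes
Day: 1440 minutes
Percentage = (405/1440) × 100 ≈ 28.1%


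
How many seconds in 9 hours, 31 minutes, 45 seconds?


Hours: 9 × 3600 = 32400
Minutes: 31 × 60 = 1860
Seconds: 45
Total = 32400 + 1860 + 45 = 34305

34305 seconds


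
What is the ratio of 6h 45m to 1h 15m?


27:5 (5.40)

Duration 1: 405 minutes
Duration 2: 75 minutes
Ratio = 405:75
GCD = 15
Simplified = 27:5
As a decimal: 27/5 = 5.40


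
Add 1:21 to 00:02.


01:23

Start: 2 minutes from midnight
Add: 81 minutes
Total: 83 minutes
Hours: 83 ÷ 60 = 1 remainder 23


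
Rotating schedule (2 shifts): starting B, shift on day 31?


Shifts: A, B
Start: B (index 1)
Day 31: (1 + 31 - 1) mod 2
= 31 mod 2
= 1
Index 1 → shift B

Shift B


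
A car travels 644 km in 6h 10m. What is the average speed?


104.4 km/h

Distance: 644 km
Time: 6h 10m = 370 min = 370/60 = 37/6 hours
Speed = 644 ÷ (37/6) = 644 × 6 / 37 = 3864/37 ≈ 104.4 km/h


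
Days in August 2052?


Month: August (month 8)
August has 31 days

31 days


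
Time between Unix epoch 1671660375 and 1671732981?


Difference = 1671732981 - 1671660375 = 72606 seconds
In hours: 72606 / 3600 ≈ 20.2
In days: 72606 / 86400 ≈ 0.84

72606 seconds (20.2 hours / 0.84 days)


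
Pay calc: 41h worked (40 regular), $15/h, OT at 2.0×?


$630.00

Regular: 40h × $15 = $600.00
Overtime: 41 - 40 = 1h
OT pay: 1h × $15 × 2.0 = $30.00
Total = $600.00 + $30.00 = $630.00
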